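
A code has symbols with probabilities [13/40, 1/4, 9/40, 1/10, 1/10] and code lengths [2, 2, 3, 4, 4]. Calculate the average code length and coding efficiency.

Average length L = Σ p_i × l_i = 2.6250 bits
Entropy H = 2.1756 bits
Efficiency η = H/L × 100% = 82.88%


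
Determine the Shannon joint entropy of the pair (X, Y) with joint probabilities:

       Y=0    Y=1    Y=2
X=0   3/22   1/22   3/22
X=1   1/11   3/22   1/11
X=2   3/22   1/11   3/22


H(X,Y) = -Σ p(x,y) log₂ p(x,y)
  p(0,0)=3/22: -0.1364 × log₂(0.1364) = 0.3920
  p(0,1)=1/22: -0.0455 × log₂(0.0455) = 0.2027
  p(0,2)=3/22: -0.1364 × log₂(0.1364) = 0.3920
  p(1,0)=1/11: -0.0909 × log₂(0.0909) = 0.3145
  p(1,1)=3/22: -0.1364 × log₂(0.1364) = 0.3920
  p(1,2)=1/11: -0.0909 × log₂(0.0909) = 0.3145
  p(2,0)=3/22: -0.1364 × log₂(0.1364) = 0.3920
  p(2,1)=1/11: -0.0909 × log₂(0.0909) = 0.3145
  p(2,2)=3/22: -0.1364 × log₂(0.1364) = 0.3920
H(X,Y) = 3.1060 bits


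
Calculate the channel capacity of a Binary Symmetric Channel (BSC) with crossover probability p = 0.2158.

For BSC with error probability p:
C = 1 - H(p) where H(p) is binary entropy
H(0.2158) = -0.2158 × log₂(0.2158) - 0.7842 × log₂(0.7842)
H(p) = 0.7524
C = 1 - 0.7524 = 0.2476 bits/use


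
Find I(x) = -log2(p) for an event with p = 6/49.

Information content I(x) = -log₂(p(x))
I = -log₂(6/49) = -log₂(0.1224)
I = 3.0297 bits


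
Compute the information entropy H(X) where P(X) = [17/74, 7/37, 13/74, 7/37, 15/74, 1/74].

H(X) = -Σ p(x) log₂ p(x)
  -17/74 × log₂(17/74) = 0.4875
  -7/37 × log₂(7/37) = 0.4545
  -13/74 × log₂(13/74) = 0.4408
  -7/37 × log₂(7/37) = 0.4545
  -15/74 × log₂(15/74) = 0.4667
  -1/74 × log₂(1/74) = 0.0839
H(X) = 2.3878 bits


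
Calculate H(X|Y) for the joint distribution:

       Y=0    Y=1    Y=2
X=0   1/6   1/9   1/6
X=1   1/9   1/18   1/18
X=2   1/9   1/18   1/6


H(X|Y) = Σ_y p(y) H(X|Y=y)
  p(Y=0) = 7/18, H(X|Y=0) = 1.5567
  p(Y=1) = 2/9, H(X|Y=1) = 1.5000
  p(Y=2) = 7/18, H(X|Y=2) = 1.4488
H(X|Y) = 0.3889×1.5567 + 0.2222×1.5000 + 0.3889×1.4488 = 1.5021 bits


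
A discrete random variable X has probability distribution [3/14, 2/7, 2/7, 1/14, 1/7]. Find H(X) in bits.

H(X) = -Σ p(x) log₂ p(x)
  -3/14 × log₂(3/14) = 0.4762
  -2/7 × log₂(2/7) = 0.5164
  -2/7 × log₂(2/7) = 0.5164
  -1/14 × log₂(1/14) = 0.2720
  -1/7 × log₂(1/7) = 0.4011
H(X) = 2.1820 bits


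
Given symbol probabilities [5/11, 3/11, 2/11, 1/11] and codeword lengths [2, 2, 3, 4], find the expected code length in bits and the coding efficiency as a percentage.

Average length L = Σ p_i × l_i = 2.3636 bits
Entropy H = 1.7899 bits
Efficiency η = H/L × 100% = 75.73%


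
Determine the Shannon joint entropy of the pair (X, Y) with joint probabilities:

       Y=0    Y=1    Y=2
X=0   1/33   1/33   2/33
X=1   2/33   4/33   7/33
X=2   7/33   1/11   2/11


H(X,Y) = -Σ p(x,y) log₂ p(x,y)
  p(0,0)=1/33: -0.0303 × log₂(0.0303) = 0.1529
  p(0,1)=1/33: -0.0303 × log₂(0.0303) = 0.1529
  p(0,2)=2/33: -0.0606 × log₂(0.0606) = 0.2451
  p(1,0)=2/33: -0.0606 × log₂(0.0606) = 0.2451
  p(1,1)=4/33: -0.1212 × log₂(0.1212) = 0.3690
  p(1,2)=7/33: -0.2121 × log₂(0.2121) = 0.4745
  p(2,0)=7/33: -0.2121 × log₂(0.2121) = 0.4745
  p(2,1)=1/11: -0.0909 × log₂(0.0909) = 0.3145
  p(2,2)=2/11: -0.1818 × log₂(0.1818) = 0.4472
H(X,Y) = 2.8757 bits


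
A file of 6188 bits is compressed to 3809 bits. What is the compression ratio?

Compression ratio = Original / Compressed
= 6188 / 3809 = 1.62:1


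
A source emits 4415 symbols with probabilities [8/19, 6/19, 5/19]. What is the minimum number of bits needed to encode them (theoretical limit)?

Entropy H = 1.5574 bits/symbol
Minimum bits = H × n = 1.5574 × 4415
= 6876.06 bits


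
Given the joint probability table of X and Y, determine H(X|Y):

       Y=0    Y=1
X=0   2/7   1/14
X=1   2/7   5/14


H(X|Y) = Σ_y p(y) H(X|Y=y)
  p(Y=0) = 4/7, H(X|Y=0) = 1.0000
  p(Y=1) = 3/7, H(X|Y=1) = 0.6500
H(X|Y) = 0.5714×1.0000 + 0.4286×0.6500 = 0.8500 bits


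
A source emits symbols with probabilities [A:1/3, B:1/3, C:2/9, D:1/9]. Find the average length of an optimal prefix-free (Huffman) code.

Huffman tree construction:
Combine smallest probabilities repeatedly
Resulting codes:
  A: 10 (length 2)
  B: 11 (length 2)
  C: 01 (length 2)
  D: 00 (length 2)
Average length = Σ p(s) × length(s) = 2.0000 bits


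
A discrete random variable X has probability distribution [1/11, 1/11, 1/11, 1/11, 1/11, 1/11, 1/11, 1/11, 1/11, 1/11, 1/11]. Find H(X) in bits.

H(X) = -Σ p(x) log₂ p(x)
  -1/11 × log₂(1/11) = 0.3145
  -1/11 × log₂(1/11) = 0.3145
  -1/11 × log₂(1/11) = 0.3145
  -1/11 × log₂(1/11) = 0.3145
  -1/11 × log₂(1/11) = 0.3145
  -1/11 × log₂(1/11) = 0.3145
  -1/11 × log₂(1/11) = 0.3145
  -1/11 × log₂(1/11) = 0.3145
  -1/11 × log₂(1/11) = 0.3145
  -1/11 × log₂(1/11) = 0.3145
  -1/11 × log₂(1/11) = 0.3145
H(X) = 3.4594 bits


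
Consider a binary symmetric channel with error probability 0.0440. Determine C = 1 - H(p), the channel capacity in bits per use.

For BSC with error probability p:
C = 1 - H(p) where H(p) is binary entropy
H(0.0440) = -0.0440 × log₂(0.0440) - 0.9560 × log₂(0.9560)
H(p) = 0.2603
C = 1 - 0.2603 = 0.7397 bits/use


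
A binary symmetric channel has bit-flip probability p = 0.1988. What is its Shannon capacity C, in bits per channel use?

For BSC with error probability p:
C = 1 - H(p) where H(p) is binary entropy
H(0.1988) = -0.1988 × log₂(0.1988) - 0.8012 × log₂(0.8012)
H(p) = 0.7195
C = 1 - 0.7195 = 0.2805 bits/use


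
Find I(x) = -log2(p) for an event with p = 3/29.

Information content I(x) = -log₂(p(x))
I = -log₂(3/29) = -log₂(0.1034)
I = 3.2730 bits


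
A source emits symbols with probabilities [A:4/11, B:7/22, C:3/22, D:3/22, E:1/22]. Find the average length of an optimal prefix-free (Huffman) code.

Huffman tree construction:
Combine smallest probabilities repeatedly
Resulting codes:
  A: 0 (length 1)
  B: 10 (length 2)
  C: 1111 (length 4)
  D: 110 (length 3)
  E: 1110 (length 4)
Average length = Σ p(s) × length(s) = 2.1364 bits


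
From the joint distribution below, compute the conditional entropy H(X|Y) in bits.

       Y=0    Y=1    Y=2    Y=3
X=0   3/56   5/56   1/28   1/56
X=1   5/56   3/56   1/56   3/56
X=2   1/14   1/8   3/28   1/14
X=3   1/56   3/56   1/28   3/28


H(X|Y) = Σ_y p(y) H(X|Y=y)
  p(Y=0) = 13/56, H(X|Y=0) = 1.8262
  p(Y=1) = 9/28, H(X|Y=1) = 1.9049
  p(Y=2) = 11/56, H(X|Y=2) = 1.6858
  p(Y=3) = 1/4, H(X|Y=3) = 1.7885
H(X|Y) = 0.2321×1.8262 + 0.3214×1.9049 + 0.1964×1.6858 + 0.2500×1.7885 = 1.8145 bits


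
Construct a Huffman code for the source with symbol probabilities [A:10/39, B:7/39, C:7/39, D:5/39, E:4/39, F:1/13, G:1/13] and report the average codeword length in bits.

Huffman tree construction:
Combine smallest probabilities repeatedly
Resulting codes:
  A: 10 (length 2)
  B: 111 (length 3)
  C: 00 (length 2)
  D: 011 (length 3)
  E: 010 (length 3)
  F: 1100 (length 4)
  G: 1101 (length 4)
Average length = Σ p(s) × length(s) = 2.7179 bits


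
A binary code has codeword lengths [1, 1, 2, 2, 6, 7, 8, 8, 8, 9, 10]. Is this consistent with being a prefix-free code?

Kraft inequality: Σ 2^(-l_i) ≤ 1 for prefix-free code
Calculating: 2^(-1) + 2^(-1) + 2^(-2) + 2^(-2) + 2^(-6) + 2^(-7) + 2^(-8) + 2^(-8) + 2^(-8) + 2^(-9) + 2^(-10)
= 0.5 + 0.5 + 0.25 + 0.25 + 0.015625 + 0.0078125 + 0.00390625 + 0.00390625 + 0.00390625 + 0.001953125 + 0.0009765625
= 1.5381
Since 1.5381 > 1, prefix-free code does not exist


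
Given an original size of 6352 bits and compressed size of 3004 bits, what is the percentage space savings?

Space savings = (1 - Compressed/Original) × 100%
= (1 - 3004/6352) × 100%
= 52.71%


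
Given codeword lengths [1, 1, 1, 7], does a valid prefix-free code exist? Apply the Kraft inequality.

Kraft inequality: Σ 2^(-l_i) ≤ 1 for prefix-free code
Calculating: 2^(-1) + 2^(-1) + 2^(-1) + 2^(-7)
= 0.5 + 0.5 + 0.5 + 0.0078125
= 1.5078
Since 1.5078 > 1, prefix-free code does not exist


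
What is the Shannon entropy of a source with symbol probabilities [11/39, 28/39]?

H(X) = -Σ p(x) log₂ p(x)
  -11/39 × log₂(11/39) = 0.5150
  -28/39 × log₂(28/39) = 0.3432
H(X) = 0.8582 bits


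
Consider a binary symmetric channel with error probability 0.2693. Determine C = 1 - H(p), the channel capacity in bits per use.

For BSC with error probability p:
C = 1 - H(p) where H(p) is binary entropy
H(0.2693) = -0.2693 × log₂(0.2693) - 0.7307 × log₂(0.7307)
H(p) = 0.8405
C = 1 - 0.8405 = 0.1595 bits/use


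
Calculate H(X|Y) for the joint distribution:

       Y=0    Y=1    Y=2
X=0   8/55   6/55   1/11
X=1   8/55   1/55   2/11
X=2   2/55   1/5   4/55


H(X|Y) = Σ_y p(y) H(X|Y=y)
  p(Y=0) = 18/55, H(X|Y=0) = 1.3921
  p(Y=1) = 18/55, H(X|Y=1) = 1.1942
  p(Y=2) = 19/55, H(X|Y=2) = 1.4675
H(X|Y) = 0.3273×1.3921 + 0.3273×1.1942 + 0.3455×1.4675 = 1.3534 bits


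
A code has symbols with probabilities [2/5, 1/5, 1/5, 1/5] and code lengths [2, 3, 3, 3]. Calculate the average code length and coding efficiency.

Average length L = Σ p_i × l_i = 2.6000 bits
Entropy H = 1.9219 bits
Efficiency η = H/L × 100% = 73.92%


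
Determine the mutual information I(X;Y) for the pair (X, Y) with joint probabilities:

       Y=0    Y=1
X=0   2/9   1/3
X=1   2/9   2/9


H(X) = 0.9911, H(Y) = 0.9911, H(X,Y) = 1.9749
I(X;Y) = H(X) + H(Y) - H(X,Y) = 0.0072 bits


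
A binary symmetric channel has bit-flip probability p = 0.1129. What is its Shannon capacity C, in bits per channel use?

For BSC with error probability p:
C = 1 - H(p) where H(p) is binary entropy
H(0.1129) = -0.1129 × log₂(0.1129) - 0.8871 × log₂(0.8871)
H(p) = 0.5086
C = 1 - 0.5086 = 0.4914 bits/use


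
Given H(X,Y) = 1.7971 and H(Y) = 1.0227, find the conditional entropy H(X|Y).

Chain rule: H(X,Y) = H(X|Y) + H(Y)
H(X|Y) = H(X,Y) - H(Y) = 1.7971 - 1.0227 = 0.7744 bits


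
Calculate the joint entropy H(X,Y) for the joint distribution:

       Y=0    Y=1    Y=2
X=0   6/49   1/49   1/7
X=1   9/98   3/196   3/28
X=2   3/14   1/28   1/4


H(X,Y) = -Σ p(x,y) log₂ p(x,y)
  p(0,0)=6/49: -0.1224 × log₂(0.1224) = 0.3710
  p(0,1)=1/49: -0.0204 × log₂(0.0204) = 0.1146
  p(0,2)=1/7: -0.1429 × log₂(0.1429) = 0.4011
  p(1,0)=9/98: -0.0918 × log₂(0.0918) = 0.3164
  p(1,1)=3/196: -0.0153 × log₂(0.0153) = 0.0923
  p(1,2)=3/28: -0.1071 × log₂(0.1071) = 0.3453
  p(2,0)=3/14: -0.2143 × log₂(0.2143) = 0.4762
  p(2,1)=1/28: -0.0357 × log₂(0.0357) = 0.1717
  p(2,2)=1/4: -0.2500 × log₂(0.2500) = 0.5000
H(X,Y) = 2.7885 bits


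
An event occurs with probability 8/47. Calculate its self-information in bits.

Information content I(x) = -log₂(p(x))
I = -log₂(8/47) = -log₂(0.1702)
I = 2.5546 bits


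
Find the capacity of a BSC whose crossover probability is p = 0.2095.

For BSC with error probability p:
C = 1 - H(p) where H(p) is binary entropy
H(0.2095) = -0.2095 × log₂(0.2095) - 0.7905 × log₂(0.7905)
H(p) = 0.7405
C = 1 - 0.7405 = 0.2595 bits/use


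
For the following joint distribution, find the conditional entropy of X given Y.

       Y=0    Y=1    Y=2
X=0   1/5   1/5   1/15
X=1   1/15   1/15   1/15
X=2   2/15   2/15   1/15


H(X|Y) = Σ_y p(y) H(X|Y=y)
  p(Y=0) = 2/5, H(X|Y=0) = 1.4591
  p(Y=1) = 2/5, H(X|Y=1) = 1.4591
  p(Y=2) = 1/5, H(X|Y=2) = 1.5850
H(X|Y) = 0.4000×1.4591 + 0.4000×1.4591 + 0.2000×1.5850 = 1.4843 bits


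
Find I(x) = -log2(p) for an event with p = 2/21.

Information content I(x) = -log₂(p(x))
I = -log₂(2/21) = -log₂(0.0952)
I = 3.3923 bits


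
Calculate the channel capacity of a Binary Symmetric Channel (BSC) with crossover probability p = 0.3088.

For BSC with error probability p:
C = 1 - H(p) where H(p) is binary entropy
H(0.3088) = -0.3088 × log₂(0.3088) - 0.6912 × log₂(0.6912)
H(p) = 0.8918
C = 1 - 0.8918 = 0.1082 bits/use


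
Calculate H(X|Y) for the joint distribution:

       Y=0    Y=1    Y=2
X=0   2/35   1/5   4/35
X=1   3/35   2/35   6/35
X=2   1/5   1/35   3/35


H(X|Y) = Σ_y p(y) H(X|Y=y)
  p(Y=0) = 12/35, H(X|Y=0) = 1.3844
  p(Y=1) = 2/7, H(X|Y=1) = 1.1568
  p(Y=2) = 13/35, H(X|Y=2) = 1.5262
H(X|Y) = 0.3429×1.3844 + 0.2857×1.1568 + 0.3714×1.5262 = 1.3721 bits


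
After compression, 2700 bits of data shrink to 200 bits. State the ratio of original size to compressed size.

Compression ratio = Original / Compressed
= 2700 / 200 = 13.50:1


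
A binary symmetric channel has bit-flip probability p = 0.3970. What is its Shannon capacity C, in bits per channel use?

For BSC with error probability p:
C = 1 - H(p) where H(p) is binary entropy
H(0.3970) = -0.3970 × log₂(0.3970) - 0.6030 × log₂(0.6030)
H(p) = 0.9692
C = 1 - 0.9692 = 0.0308 bits/use


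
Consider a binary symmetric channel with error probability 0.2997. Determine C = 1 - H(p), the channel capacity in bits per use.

For BSC with error probability p:
C = 1 - H(p) where H(p) is binary entropy
H(0.2997) = -0.2997 × log₂(0.2997) - 0.7003 × log₂(0.7003)
H(p) = 0.8809
C = 1 - 0.8809 = 0.1191 bits/use


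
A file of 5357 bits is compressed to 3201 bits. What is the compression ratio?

Compression ratio = Original / Compressed
= 5357 / 3201 = 1.67:1


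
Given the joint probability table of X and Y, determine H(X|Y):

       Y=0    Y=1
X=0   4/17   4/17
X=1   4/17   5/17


H(X|Y) = Σ_y p(y) H(X|Y=y)
  p(Y=0) = 8/17, H(X|Y=0) = 1.0000
  p(Y=1) = 9/17, H(X|Y=1) = 0.9911
H(X|Y) = 0.4706×1.0000 + 0.5294×0.9911 = 0.9953 bits


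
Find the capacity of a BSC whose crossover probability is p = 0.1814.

For BSC with error probability p:
C = 1 - H(p) where H(p) is binary entropy
H(0.1814) = -0.1814 × log₂(0.1814) - 0.8186 × log₂(0.8186)
H(p) = 0.6831
C = 1 - 0.6831 = 0.3169 bits/use


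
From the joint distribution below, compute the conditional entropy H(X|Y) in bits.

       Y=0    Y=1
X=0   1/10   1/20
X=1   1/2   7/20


H(X|Y) = Σ_y p(y) H(X|Y=y)
  p(Y=0) = 3/5, H(X|Y=0) = 0.6500
  p(Y=1) = 2/5, H(X|Y=1) = 0.5436
H(X|Y) = 0.6000×0.6500 + 0.4000×0.5436 = 0.6074 bits


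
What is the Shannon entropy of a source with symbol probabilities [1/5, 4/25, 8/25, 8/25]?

H(X) = -Σ p(x) log₂ p(x)
  -1/5 × log₂(1/5) = 0.4644
  -4/25 × log₂(4/25) = 0.4230
  -8/25 × log₂(8/25) = 0.5260
  -8/25 × log₂(8/25) = 0.5260
H(X) = 1.9395 bits


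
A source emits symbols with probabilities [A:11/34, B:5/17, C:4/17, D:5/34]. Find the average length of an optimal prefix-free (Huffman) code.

Huffman tree construction:
Combine smallest probabilities repeatedly
Resulting codes:
  A: 11 (length 2)
  B: 10 (length 2)
  C: 01 (length 2)
  D: 00 (length 2)
Average length = Σ p(s) × length(s) = 2.0000 bits


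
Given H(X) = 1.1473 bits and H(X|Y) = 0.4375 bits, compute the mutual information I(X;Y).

I(X;Y) = H(X) - H(X|Y)
I(X;Y) = 1.1473 - 0.4375 = 0.7098 bits


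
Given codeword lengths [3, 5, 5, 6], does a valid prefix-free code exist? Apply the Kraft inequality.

Kraft inequality: Σ 2^(-l_i) ≤ 1 for prefix-free code
Calculating: 2^(-3) + 2^(-5) + 2^(-5) + 2^(-6)
= 0.125 + 0.03125 + 0.03125 + 0.015625
= 0.2031
Since 0.2031 ≤ 1, prefix-free code exists


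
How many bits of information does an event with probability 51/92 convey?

Information content I(x) = -log₂(p(x))
I = -log₂(51/92) = -log₂(0.5543)
I = 0.8511 bits


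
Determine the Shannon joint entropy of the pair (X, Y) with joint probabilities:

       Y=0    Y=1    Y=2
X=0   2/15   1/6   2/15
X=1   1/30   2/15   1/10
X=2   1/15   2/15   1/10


H(X,Y) = -Σ p(x,y) log₂ p(x,y)
  p(0,0)=2/15: -0.1333 × log₂(0.1333) = 0.3876
  p(0,1)=1/6: -0.1667 × log₂(0.1667) = 0.4308
  p(0,2)=2/15: -0.1333 × log₂(0.1333) = 0.3876
  p(1,0)=1/30: -0.0333 × log₂(0.0333) = 0.1636
  p(1,1)=2/15: -0.1333 × log₂(0.1333) = 0.3876
  p(1,2)=1/10: -0.1000 × log₂(0.1000) = 0.3322
  p(2,0)=1/15: -0.0667 × log₂(0.0667) = 0.2605
  p(2,1)=2/15: -0.1333 × log₂(0.1333) = 0.3876
  p(2,2)=1/10: -0.1000 × log₂(0.1000) = 0.3322
H(X,Y) = 3.0696 bits


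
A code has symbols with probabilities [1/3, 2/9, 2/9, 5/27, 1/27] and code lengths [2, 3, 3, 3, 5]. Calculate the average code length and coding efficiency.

Average length L = Σ p_i × l_i = 2.7407 bits
Entropy H = 2.1194 bits
Efficiency η = H/L × 100% = 77.33%


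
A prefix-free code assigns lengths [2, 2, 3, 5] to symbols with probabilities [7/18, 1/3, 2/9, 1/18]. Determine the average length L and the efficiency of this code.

Average length L = Σ p_i × l_i = 2.3889 bits
Entropy H = 1.7721 bits
Efficiency η = H/L × 100% = 74.18%


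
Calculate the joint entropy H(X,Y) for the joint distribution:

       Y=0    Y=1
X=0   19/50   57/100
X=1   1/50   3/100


H(X,Y) = -Σ p(x,y) log₂ p(x,y)
  p(0,0)=19/50: -0.3800 × log₂(0.3800) = 0.5305
  p(0,1)=57/100: -0.5700 × log₂(0.5700) = 0.4623
  p(1,0)=1/50: -0.0200 × log₂(0.0200) = 0.1129
  p(1,1)=3/100: -0.0300 × log₂(0.0300) = 0.1518
H(X,Y) = 1.2573 bits


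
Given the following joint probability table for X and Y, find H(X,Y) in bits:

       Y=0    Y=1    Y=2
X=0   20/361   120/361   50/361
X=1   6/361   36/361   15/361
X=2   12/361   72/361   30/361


H(X,Y) = -Σ p(x,y) log₂ p(x,y)
  p(0,0)=20/361: -0.0554 × log₂(0.0554) = 0.2312
  p(0,1)=120/361: -0.3324 × log₂(0.3324) = 0.5282
  p(0,2)=50/361: -0.1385 × log₂(0.1385) = 0.3950
  p(1,0)=6/361: -0.0166 × log₂(0.0166) = 0.0982
  p(1,1)=36/361: -0.0997 × log₂(0.0997) = 0.3317
  p(1,2)=15/361: -0.0416 × log₂(0.0416) = 0.1907
  p(2,0)=12/361: -0.0332 × log₂(0.0332) = 0.1632
  p(2,1)=72/361: -0.1994 × log₂(0.1994) = 0.4639
  p(2,2)=30/361: -0.0831 × log₂(0.0831) = 0.2983
H(X,Y) = 2.7004 bits


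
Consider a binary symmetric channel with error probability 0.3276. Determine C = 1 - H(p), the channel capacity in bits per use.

For BSC with error probability p:
C = 1 - H(p) where H(p) is binary entropy
H(0.3276) = -0.3276 × log₂(0.3276) - 0.6724 × log₂(0.6724)
H(p) = 0.9125
C = 1 - 0.9125 = 0.0875 bits/use


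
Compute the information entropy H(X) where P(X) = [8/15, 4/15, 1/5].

H(X) = -Σ p(x) log₂ p(x)
  -8/15 × log₂(8/15) = 0.4837
  -4/15 × log₂(4/15) = 0.5085
  -1/5 × log₂(1/5) = 0.4644
H(X) = 1.4566 bits


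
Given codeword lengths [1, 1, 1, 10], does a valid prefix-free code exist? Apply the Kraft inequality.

Kraft inequality: Σ 2^(-l_i) ≤ 1 for prefix-free code
Calculating: 2^(-1) + 2^(-1) + 2^(-1) + 2^(-10)
= 0.5 + 0.5 + 0.5 + 0.0009765625
= 1.5010
Since 1.5010 > 1, prefix-free code does not exist


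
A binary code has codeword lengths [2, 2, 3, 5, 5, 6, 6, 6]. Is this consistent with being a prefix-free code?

Kraft inequality: Σ 2^(-l_i) ≤ 1 for prefix-free code
Calculating: 2^(-2) + 2^(-2) + 2^(-3) + 2^(-5) + 2^(-5) + 2^(-6) + 2^(-6) + 2^(-6)
= 0.25 + 0.25 + 0.125 + 0.03125 + 0.03125 + 0.015625 + 0.015625 + 0.015625
= 0.7344
Since 0.7344 ≤ 1, prefix-free code exists


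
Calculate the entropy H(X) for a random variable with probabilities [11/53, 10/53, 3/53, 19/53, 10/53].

H(X) = -Σ p(x) log₂ p(x)
  -11/53 × log₂(11/53) = 0.4708
  -10/53 × log₂(10/53) = 0.4540
  -3/53 × log₂(3/53) = 0.2345
  -19/53 × log₂(19/53) = 0.5306
  -10/53 × log₂(10/53) = 0.4540
H(X) = 2.1438 bits


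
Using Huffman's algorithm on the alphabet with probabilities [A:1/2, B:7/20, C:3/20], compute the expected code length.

Huffman tree construction:
Combine smallest probabilities repeatedly
Resulting codes:
  A: 0 (length 1)
  B: 11 (length 2)
  C: 10 (length 2)
Average length = Σ p(s) × length(s) = 1.5000 bits


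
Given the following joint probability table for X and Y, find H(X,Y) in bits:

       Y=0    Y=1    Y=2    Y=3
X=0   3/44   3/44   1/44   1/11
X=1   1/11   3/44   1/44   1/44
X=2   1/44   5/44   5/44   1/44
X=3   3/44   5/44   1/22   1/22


H(X,Y) = -Σ p(x,y) log₂ p(x,y)
  p(0,0)=3/44: -0.0682 × log₂(0.0682) = 0.2642
  p(0,1)=3/44: -0.0682 × log₂(0.0682) = 0.2642
  p(0,2)=1/44: -0.0227 × log₂(0.0227) = 0.1241
  p(0,3)=1/11: -0.0909 × log₂(0.0909) = 0.3145
  p(1,0)=1/11: -0.0909 × log₂(0.0909) = 0.3145
  p(1,1)=3/44: -0.0682 × log₂(0.0682) = 0.2642
  p(1,2)=1/44: -0.0227 × log₂(0.0227) = 0.1241
  p(1,3)=1/44: -0.0227 × log₂(0.0227) = 0.1241
  p(2,0)=1/44: -0.0227 × log₂(0.0227) = 0.1241
  p(2,1)=5/44: -0.1136 × log₂(0.1136) = 0.3565
  p(2,2)=5/44: -0.1136 × log₂(0.1136) = 0.3565
  p(2,3)=1/44: -0.0227 × log₂(0.0227) = 0.1241
  p(3,0)=3/44: -0.0682 × log₂(0.0682) = 0.2642
  p(3,1)=5/44: -0.1136 × log₂(0.1136) = 0.3565
  p(3,2)=1/22: -0.0455 × log₂(0.0455) = 0.2027
  p(3,3)=1/22: -0.0455 × log₂(0.0455) = 0.2027
H(X,Y) = 3.7811 bits


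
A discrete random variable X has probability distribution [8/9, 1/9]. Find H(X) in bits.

H(X) = -Σ p(x) log₂ p(x)
  -8/9 × log₂(8/9) = 0.1510
  -1/9 × log₂(1/9) = 0.3522
H(X) = 0.5033 bits


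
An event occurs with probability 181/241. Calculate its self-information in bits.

Information content I(x) = -log₂(p(x))
I = -log₂(181/241) = -log₂(0.7510)
I = 0.4130 bits


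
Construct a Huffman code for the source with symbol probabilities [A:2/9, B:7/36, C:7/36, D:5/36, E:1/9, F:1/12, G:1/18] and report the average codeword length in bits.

Huffman tree construction:
Combine smallest probabilities repeatedly
Resulting codes:
  A: 01 (length 2)
  B: 111 (length 3)
  C: 00 (length 2)
  D: 101 (length 3)
  E: 100 (length 3)
  F: 1101 (length 4)
  G: 1100 (length 4)
Average length = Σ p(s) × length(s) = 2.7222 bits


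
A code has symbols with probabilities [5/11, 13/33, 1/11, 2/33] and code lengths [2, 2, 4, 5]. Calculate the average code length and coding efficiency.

Average length L = Σ p_i × l_i = 2.3636 bits
Entropy H = 1.6061 bits
Efficiency η = H/L × 100% = 67.95%


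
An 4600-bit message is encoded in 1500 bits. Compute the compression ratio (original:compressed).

Compression ratio = Original / Compressed
= 4600 / 1500 = 3.07:1


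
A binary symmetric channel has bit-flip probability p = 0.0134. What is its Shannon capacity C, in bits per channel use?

For BSC with error probability p:
C = 1 - H(p) where H(p) is binary entropy
H(0.0134) = -0.0134 × log₂(0.0134) - 0.9866 × log₂(0.9866)
H(p) = 0.1026
C = 1 - 0.1026 = 0.8974 bits/use


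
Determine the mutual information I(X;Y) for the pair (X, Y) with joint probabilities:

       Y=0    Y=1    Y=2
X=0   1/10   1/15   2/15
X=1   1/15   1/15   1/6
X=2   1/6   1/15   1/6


H(X) = 1.5710, H(Y) = 1.5058, H(X,Y) = 3.0541
I(X;Y) = H(X) + H(Y) - H(X,Y) = 0.0227 bits


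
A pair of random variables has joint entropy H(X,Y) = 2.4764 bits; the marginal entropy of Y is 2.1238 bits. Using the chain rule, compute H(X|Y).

Chain rule: H(X,Y) = H(X|Y) + H(Y)
H(X|Y) = H(X,Y) - H(Y) = 2.4764 - 2.1238 = 0.3526 bits


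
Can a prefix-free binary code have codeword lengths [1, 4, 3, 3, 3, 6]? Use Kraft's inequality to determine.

Kraft inequality: Σ 2^(-l_i) ≤ 1 for prefix-free code
Calculating: 2^(-1) + 2^(-4) + 2^(-3) + 2^(-3) + 2^(-3) + 2^(-6)
= 0.5 + 0.0625 + 0.125 + 0.125 + 0.125 + 0.015625
= 0.9531
Since 0.9531 ≤ 1, prefix-free code exists


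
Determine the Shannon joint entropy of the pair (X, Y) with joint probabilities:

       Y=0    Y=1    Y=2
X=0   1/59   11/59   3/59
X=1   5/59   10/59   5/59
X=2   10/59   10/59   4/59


H(X,Y) = -Σ p(x,y) log₂ p(x,y)
  p(0,0)=1/59: -0.0169 × log₂(0.0169) = 0.0997
  p(0,1)=11/59: -0.1864 × log₂(0.1864) = 0.4518
  p(0,2)=3/59: -0.0508 × log₂(0.0508) = 0.2185
  p(1,0)=5/59: -0.0847 × log₂(0.0847) = 0.3018
  p(1,1)=10/59: -0.1695 × log₂(0.1695) = 0.4340
  p(1,2)=5/59: -0.0847 × log₂(0.0847) = 0.3018
  p(2,0)=10/59: -0.1695 × log₂(0.1695) = 0.4340
  p(2,1)=10/59: -0.1695 × log₂(0.1695) = 0.4340
  p(2,2)=4/59: -0.0678 × log₂(0.0678) = 0.2632
H(X,Y) = 2.9388 bits


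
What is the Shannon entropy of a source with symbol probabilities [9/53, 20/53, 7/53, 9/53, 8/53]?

H(X) = -Σ p(x) log₂ p(x)
  -9/53 × log₂(9/53) = 0.4344
  -20/53 × log₂(20/53) = 0.5306
  -7/53 × log₂(7/53) = 0.3857
  -9/53 × log₂(9/53) = 0.4344
  -8/53 × log₂(8/53) = 0.4118
H(X) = 2.1968 bits


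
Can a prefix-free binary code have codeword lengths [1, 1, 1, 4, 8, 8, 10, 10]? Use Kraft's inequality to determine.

Kraft inequality: Σ 2^(-l_i) ≤ 1 for prefix-free code
Calculating: 2^(-1) + 2^(-1) + 2^(-1) + 2^(-4) + 2^(-8) + 2^(-8) + 2^(-10) + 2^(-10)
= 0.5 + 0.5 + 0.5 + 0.0625 + 0.00390625 + 0.00390625 + 0.0009765625 + 0.0009765625
= 1.5723
Since 1.5723 > 1, prefix-free code does not exist


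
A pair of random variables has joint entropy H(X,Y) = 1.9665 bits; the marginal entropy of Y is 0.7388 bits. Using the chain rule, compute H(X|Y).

Chain rule: H(X,Y) = H(X|Y) + H(Y)
H(X|Y) = H(X,Y) - H(Y) = 1.9665 - 0.7388 = 1.2277 bits


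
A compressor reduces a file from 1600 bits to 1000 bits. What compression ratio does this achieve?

Compression ratio = Original / Compressed
= 1600 / 1000 = 1.60:1


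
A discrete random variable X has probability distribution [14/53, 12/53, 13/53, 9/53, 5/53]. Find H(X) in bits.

H(X) = -Σ p(x) log₂ p(x)
  -14/53 × log₂(14/53) = 0.5073
  -12/53 × log₂(12/53) = 0.4852
  -13/53 × log₂(13/53) = 0.4973
  -9/53 × log₂(9/53) = 0.4344
  -5/53 × log₂(5/53) = 0.3213
H(X) = 2.2455 bits


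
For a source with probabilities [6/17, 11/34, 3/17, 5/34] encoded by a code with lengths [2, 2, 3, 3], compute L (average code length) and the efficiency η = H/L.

Average length L = Σ p_i × l_i = 2.3235 bits
Entropy H = 1.9053 bits
Efficiency η = H/L × 100% = 82.00%


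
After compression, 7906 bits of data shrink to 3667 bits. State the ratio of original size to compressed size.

Compression ratio = Original / Compressed
= 7906 / 3667 = 2.16:1


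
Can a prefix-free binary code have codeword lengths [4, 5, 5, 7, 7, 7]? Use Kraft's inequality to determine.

Kraft inequality: Σ 2^(-l_i) ≤ 1 for prefix-free code
Calculating: 2^(-4) + 2^(-5) + 2^(-5) + 2^(-7) + 2^(-7) + 2^(-7)
= 0.0625 + 0.03125 + 0.03125 + 0.0078125 + 0.0078125 + 0.0078125
= 0.1484
Since 0.1484 ≤ 1, prefix-free code exists


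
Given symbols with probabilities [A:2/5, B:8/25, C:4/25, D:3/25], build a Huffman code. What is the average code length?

Huffman tree construction:
Combine smallest probabilities repeatedly
Resulting codes:
  A: 0 (length 1)
  B: 11 (length 2)
  C: 101 (length 3)
  D: 100 (length 3)
Average length = Σ p(s) × length(s) = 1.8800 bits


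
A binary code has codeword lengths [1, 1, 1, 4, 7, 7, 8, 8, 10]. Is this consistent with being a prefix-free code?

Kraft inequality: Σ 2^(-l_i) ≤ 1 for prefix-free code
Calculating: 2^(-1) + 2^(-1) + 2^(-1) + 2^(-4) + 2^(-7) + 2^(-7) + 2^(-8) + 2^(-8) + 2^(-10)
= 0.5 + 0.5 + 0.5 + 0.0625 + 0.0078125 + 0.0078125 + 0.00390625 + 0.00390625 + 0.0009765625
= 1.5869
Since 1.5869 > 1, prefix-free code does not exist


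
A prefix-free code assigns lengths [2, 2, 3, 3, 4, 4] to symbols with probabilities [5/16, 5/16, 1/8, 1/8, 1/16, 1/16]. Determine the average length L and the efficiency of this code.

Average length L = Σ p_i × l_i = 2.5000 bits
Entropy H = 2.2988 bits
Efficiency η = H/L × 100% = 91.95%


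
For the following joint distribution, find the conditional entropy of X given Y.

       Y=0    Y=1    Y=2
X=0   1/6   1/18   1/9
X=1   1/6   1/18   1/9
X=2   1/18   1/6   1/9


H(X|Y) = Σ_y p(y) H(X|Y=y)
  p(Y=0) = 7/18, H(X|Y=0) = 1.4488
  p(Y=1) = 5/18, H(X|Y=1) = 1.3710
  p(Y=2) = 1/3, H(X|Y=2) = 1.5850
H(X|Y) = 0.3889×1.4488 + 0.2778×1.3710 + 0.3333×1.5850 = 1.4726 bits


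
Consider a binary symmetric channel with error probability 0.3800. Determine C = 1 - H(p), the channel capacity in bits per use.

For BSC with error probability p:
C = 1 - H(p) where H(p) is binary entropy
H(0.3800) = -0.3800 × log₂(0.3800) - 0.6200 × log₂(0.6200)
H(p) = 0.9580
C = 1 - 0.9580 = 0.0420 bits/use


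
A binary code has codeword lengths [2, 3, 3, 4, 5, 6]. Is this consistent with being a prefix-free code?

Kraft inequality: Σ 2^(-l_i) ≤ 1 for prefix-free code
Calculating: 2^(-2) + 2^(-3) + 2^(-3) + 2^(-4) + 2^(-5) + 2^(-6)
= 0.25 + 0.125 + 0.125 + 0.0625 + 0.03125 + 0.015625
= 0.6094
Since 0.6094 ≤ 1, prefix-free code exists


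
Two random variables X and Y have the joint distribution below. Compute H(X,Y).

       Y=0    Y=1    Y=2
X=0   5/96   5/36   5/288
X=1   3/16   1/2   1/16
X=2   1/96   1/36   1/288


H(X,Y) = -Σ p(x,y) log₂ p(x,y)
  p(0,0)=5/96: -0.0521 × log₂(0.0521) = 0.2220
  p(0,1)=5/36: -0.1389 × log₂(0.1389) = 0.3956
  p(0,2)=5/288: -0.0174 × log₂(0.0174) = 0.1015
  p(1,0)=3/16: -0.1875 × log₂(0.1875) = 0.4528
  p(1,1)=1/2: -0.5000 × log₂(0.5000) = 0.5000
  p(1,2)=1/16: -0.0625 × log₂(0.0625) = 0.2500
  p(2,0)=1/96: -0.0104 × log₂(0.0104) = 0.0686
  p(2,1)=1/36: -0.0278 × log₂(0.0278) = 0.1436
  p(2,2)=1/288: -0.0035 × log₂(0.0035) = 0.0284
H(X,Y) = 2.1625 bits


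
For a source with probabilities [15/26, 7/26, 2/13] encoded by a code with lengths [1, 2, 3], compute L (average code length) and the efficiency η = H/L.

Average length L = Σ p_i × l_i = 1.5769 bits
Entropy H = 1.3829 bits
Efficiency η = H/L × 100% = 87.70%


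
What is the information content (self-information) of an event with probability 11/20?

Information content I(x) = -log₂(p(x))
I = -log₂(11/20) = -log₂(0.5500)
I = 0.8625 bits


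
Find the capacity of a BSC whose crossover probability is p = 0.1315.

For BSC with error probability p:
C = 1 - H(p) where H(p) is binary entropy
H(0.1315) = -0.1315 × log₂(0.1315) - 0.8685 × log₂(0.8685)
H(p) = 0.5615
C = 1 - 0.5615 = 0.4385 bits/use


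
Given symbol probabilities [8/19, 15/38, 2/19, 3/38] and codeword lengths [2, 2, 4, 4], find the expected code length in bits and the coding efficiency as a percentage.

Average length L = Σ p_i × l_i = 2.3684 bits
Entropy H = 1.6859 bits
Efficiency η = H/L × 100% = 71.18%


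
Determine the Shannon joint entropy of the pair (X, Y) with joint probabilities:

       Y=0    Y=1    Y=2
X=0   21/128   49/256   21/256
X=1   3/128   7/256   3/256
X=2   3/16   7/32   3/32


H(X,Y) = -Σ p(x,y) log₂ p(x,y)
  p(0,0)=21/128: -0.1641 × log₂(0.1641) = 0.4278
  p(0,1)=49/256: -0.1914 × log₂(0.1914) = 0.4566
  p(0,2)=21/256: -0.0820 × log₂(0.0820) = 0.2959
  p(1,0)=3/128: -0.0234 × log₂(0.0234) = 0.1269
  p(1,1)=7/256: -0.0273 × log₂(0.0273) = 0.1420
  p(1,2)=3/256: -0.0117 × log₂(0.0117) = 0.0752
  p(2,0)=3/16: -0.1875 × log₂(0.1875) = 0.4528
  p(2,1)=7/32: -0.2188 × log₂(0.2188) = 0.4796
  p(2,2)=3/32: -0.0938 × log₂(0.0938) = 0.3202
H(X,Y) = 2.7770 bits


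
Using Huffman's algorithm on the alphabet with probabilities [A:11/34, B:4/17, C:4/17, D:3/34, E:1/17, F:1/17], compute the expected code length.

Huffman tree construction:
Combine smallest probabilities repeatedly
Resulting codes:
  A: 11 (length 2)
  B: 01 (length 2)
  C: 10 (length 2)
  D: 000 (length 3)
  E: 0010 (length 4)
  F: 0011 (length 4)
Average length = Σ p(s) × length(s) = 2.3235 bits


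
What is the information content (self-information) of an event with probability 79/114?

Information content I(x) = -log₂(p(x))
I = -log₂(79/114) = -log₂(0.6930)
I = 0.5291 bits


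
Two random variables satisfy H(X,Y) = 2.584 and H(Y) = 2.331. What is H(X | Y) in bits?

Chain rule: H(X,Y) = H(X|Y) + H(Y)
H(X|Y) = H(X,Y) - H(Y) = 2.584 - 2.331 = 0.253 bits


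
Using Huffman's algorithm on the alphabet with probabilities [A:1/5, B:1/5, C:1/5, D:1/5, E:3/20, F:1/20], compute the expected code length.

Huffman tree construction:
Combine smallest probabilities repeatedly
Resulting codes:
  A: 110 (length 3)
  B: 111 (length 3)
  C: 00 (length 2)
  D: 01 (length 2)
  E: 101 (length 3)
  F: 100 (length 3)
Average length = Σ p(s) × length(s) = 2.6000 bits


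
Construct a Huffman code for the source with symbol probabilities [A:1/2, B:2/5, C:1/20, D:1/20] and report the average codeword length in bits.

Huffman tree construction:
Combine smallest probabilities repeatedly
Resulting codes:
  A: 0 (length 1)
  B: 11 (length 2)
  C: 100 (length 3)
  D: 101 (length 3)
Average length = Σ p(s) × length(s) = 1.6000 bits


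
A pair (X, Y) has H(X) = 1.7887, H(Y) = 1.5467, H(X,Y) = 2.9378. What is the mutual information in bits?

I(X;Y) = H(X) + H(Y) - H(X,Y)
I(X;Y) = 1.7887 + 1.5467 - 2.9378 = 0.3976 bits


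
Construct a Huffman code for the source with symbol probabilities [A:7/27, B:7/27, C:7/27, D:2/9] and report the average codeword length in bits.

Huffman tree construction:
Combine smallest probabilities repeatedly
Resulting codes:
  A: 01 (length 2)
  B: 10 (length 2)
  C: 11 (length 2)
  D: 00 (length 2)
Average length = Σ p(s) × length(s) = 2.0000 bits


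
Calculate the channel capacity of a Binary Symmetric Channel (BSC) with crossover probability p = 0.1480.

For BSC with error probability p:
C = 1 - H(p) where H(p) is binary entropy
H(0.1480) = -0.1480 × log₂(0.1480) - 0.8520 × log₂(0.8520)
H(p) = 0.6048
C = 1 - 0.6048 = 0.3952 bits/use


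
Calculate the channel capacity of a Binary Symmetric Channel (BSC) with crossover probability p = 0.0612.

For BSC with error probability p:
C = 1 - H(p) where H(p) is binary entropy
H(0.0612) = -0.0612 × log₂(0.0612) - 0.9388 × log₂(0.9388)
H(p) = 0.3322
C = 1 - 0.3322 = 0.6678 bits/use


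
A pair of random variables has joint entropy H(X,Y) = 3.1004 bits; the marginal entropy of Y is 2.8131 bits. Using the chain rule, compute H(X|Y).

Chain rule: H(X,Y) = H(X|Y) + H(Y)
H(X|Y) = H(X,Y) - H(Y) = 3.1004 - 2.8131 = 0.2873 bits


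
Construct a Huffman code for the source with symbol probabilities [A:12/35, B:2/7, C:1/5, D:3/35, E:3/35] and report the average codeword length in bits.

Huffman tree construction:
Combine smallest probabilities repeatedly
Resulting codes:
  A: 11 (length 2)
  B: 10 (length 2)
  C: 01 (length 2)
  D: 000 (length 3)
  E: 001 (length 3)
Average length = Σ p(s) × length(s) = 2.1714 bits


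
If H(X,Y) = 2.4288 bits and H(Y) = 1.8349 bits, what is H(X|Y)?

Chain rule: H(X,Y) = H(X|Y) + H(Y)
H(X|Y) = H(X,Y) - H(Y) = 2.4288 - 1.8349 = 0.5939 bits


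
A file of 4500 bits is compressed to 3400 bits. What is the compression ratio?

Compression ratio = Original / Compressed
= 4500 / 3400 = 1.32:1


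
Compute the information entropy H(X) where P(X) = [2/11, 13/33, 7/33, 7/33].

H(X) = -Σ p(x) log₂ p(x)
  -2/11 × log₂(2/11) = 0.4472
  -13/33 × log₂(13/33) = 0.5294
  -7/33 × log₂(7/33) = 0.4745
  -7/33 × log₂(7/33) = 0.4745
H(X) = 1.9257 bits


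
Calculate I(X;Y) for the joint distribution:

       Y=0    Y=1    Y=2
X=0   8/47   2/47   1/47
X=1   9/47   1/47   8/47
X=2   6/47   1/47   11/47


H(X) = 1.5509, H(Y) = 1.3316, H(X,Y) = 2.7441
I(X;Y) = H(X) + H(Y) - H(X,Y) = 0.1384 bits


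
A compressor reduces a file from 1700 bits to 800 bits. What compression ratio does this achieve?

Compression ratio = Original / Compressed
= 1700 / 800 = 2.12:1


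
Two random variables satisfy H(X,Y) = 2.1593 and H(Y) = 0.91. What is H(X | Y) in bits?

Chain rule: H(X,Y) = H(X|Y) + H(Y)
H(X|Y) = H(X,Y) - H(Y) = 2.1593 - 0.91 = 1.2493 bits


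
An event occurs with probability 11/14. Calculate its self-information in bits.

Information content I(x) = -log₂(p(x))
I = -log₂(11/14) = -log₂(0.7857)
I = 0.3479 bits


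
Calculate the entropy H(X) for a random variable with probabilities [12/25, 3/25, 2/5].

H(X) = -Σ p(x) log₂ p(x)
  -12/25 × log₂(12/25) = 0.5083
  -3/25 × log₂(3/25) = 0.3671
  -2/5 × log₂(2/5) = 0.5288
H(X) = 1.4041 bits


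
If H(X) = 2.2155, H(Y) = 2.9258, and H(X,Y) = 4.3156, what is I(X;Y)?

I(X;Y) = H(X) + H(Y) - H(X,Y)
I(X;Y) = 2.2155 + 2.9258 - 4.3156 = 0.8257 bits


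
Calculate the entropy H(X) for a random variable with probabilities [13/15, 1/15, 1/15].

H(X) = -Σ p(x) log₂ p(x)
  -13/15 × log₂(13/15) = 0.1789
  -1/15 × log₂(1/15) = 0.2605
  -1/15 × log₂(1/15) = 0.2605
H(X) = 0.6998 bits


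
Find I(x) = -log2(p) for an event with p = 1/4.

Information content I(x) = -log₂(p(x))
I = -log₂(1/4) = -log₂(0.2500)
I = 2.0000 bits


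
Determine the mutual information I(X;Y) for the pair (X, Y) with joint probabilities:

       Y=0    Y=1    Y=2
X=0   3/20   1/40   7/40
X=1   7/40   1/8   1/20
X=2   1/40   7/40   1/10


H(X) = 1.5813, H(Y) = 1.5841, H(X,Y) = 2.9201
I(X;Y) = H(X) + H(Y) - H(X,Y) = 0.2453 bits


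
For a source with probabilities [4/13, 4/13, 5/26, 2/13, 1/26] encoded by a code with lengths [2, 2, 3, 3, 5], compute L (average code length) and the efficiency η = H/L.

Average length L = Σ p_i × l_i = 2.4615 bits
Entropy H = 2.1001 bits
Efficiency η = H/L × 100% = 85.32%


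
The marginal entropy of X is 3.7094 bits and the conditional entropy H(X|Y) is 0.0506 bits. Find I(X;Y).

I(X;Y) = H(X) - H(X|Y)
I(X;Y) = 3.7094 - 0.0506 = 3.6588 bits


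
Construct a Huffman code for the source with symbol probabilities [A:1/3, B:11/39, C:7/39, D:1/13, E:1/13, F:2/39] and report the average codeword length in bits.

Huffman tree construction:
Combine smallest probabilities repeatedly
Resulting codes:
  A: 11 (length 2)
  B: 10 (length 2)
  C: 00 (length 2)
  D: 0111 (length 4)
  E: 010 (length 3)
  F: 0110 (length 4)
Average length = Σ p(s) × length(s) = 2.3333 bits


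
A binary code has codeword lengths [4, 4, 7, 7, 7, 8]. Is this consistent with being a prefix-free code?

Kraft inequality: Σ 2^(-l_i) ≤ 1 for prefix-free code
Calculating: 2^(-4) + 2^(-4) + 2^(-7) + 2^(-7) + 2^(-7) + 2^(-8)
= 0.0625 + 0.0625 + 0.0078125 + 0.0078125 + 0.0078125 + 0.00390625
= 0.1523
Since 0.1523 ≤ 1, prefix-free code exists


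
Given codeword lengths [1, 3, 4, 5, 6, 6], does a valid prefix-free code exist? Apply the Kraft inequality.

Kraft inequality: Σ 2^(-l_i) ≤ 1 for prefix-free code
Calculating: 2^(-1) + 2^(-3) + 2^(-4) + 2^(-5) + 2^(-6) + 2^(-6)
= 0.5 + 0.125 + 0.0625 + 0.03125 + 0.015625 + 0.015625
= 0.7500
Since 0.7500 ≤ 1, prefix-free code exists


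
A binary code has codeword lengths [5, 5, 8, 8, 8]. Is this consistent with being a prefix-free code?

Kraft inequality: Σ 2^(-l_i) ≤ 1 for prefix-free code
Calculating: 2^(-5) + 2^(-5) + 2^(-8) + 2^(-8) + 2^(-8)
= 0.03125 + 0.03125 + 0.00390625 + 0.00390625 + 0.00390625
= 0.0742
Since 0.0742 ≤ 1, prefix-free code exists


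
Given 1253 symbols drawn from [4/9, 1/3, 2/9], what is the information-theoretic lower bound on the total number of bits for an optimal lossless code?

Entropy H = 1.5305 bits/symbol
Minimum bits = H × n = 1.5305 × 1253
= 1917.71 bits


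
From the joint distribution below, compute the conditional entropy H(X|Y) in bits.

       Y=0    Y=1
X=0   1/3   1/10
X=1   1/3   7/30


H(X|Y) = Σ_y p(y) H(X|Y=y)
  p(Y=0) = 2/3, H(X|Y=0) = 1.0000
  p(Y=1) = 1/3, H(X|Y=1) = 0.8813
H(X|Y) = 0.6667×1.0000 + 0.3333×0.8813 = 0.9604 bits


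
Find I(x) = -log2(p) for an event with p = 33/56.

Information content I(x) = -log₂(p(x))
I = -log₂(33/56) = -log₂(0.5893)
I = 0.7630 bits


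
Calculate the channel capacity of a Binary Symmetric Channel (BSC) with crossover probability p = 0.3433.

For BSC with error probability p:
C = 1 - H(p) where H(p) is binary entropy
H(0.3433) = -0.3433 × log₂(0.3433) - 0.6567 × log₂(0.6567)
H(p) = 0.9279
C = 1 - 0.9279 = 0.0721 bits/use


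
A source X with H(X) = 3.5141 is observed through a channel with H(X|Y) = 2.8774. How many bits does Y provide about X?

I(X;Y) = H(X) - H(X|Y)
I(X;Y) = 3.5141 - 2.8774 = 0.6367 bits
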